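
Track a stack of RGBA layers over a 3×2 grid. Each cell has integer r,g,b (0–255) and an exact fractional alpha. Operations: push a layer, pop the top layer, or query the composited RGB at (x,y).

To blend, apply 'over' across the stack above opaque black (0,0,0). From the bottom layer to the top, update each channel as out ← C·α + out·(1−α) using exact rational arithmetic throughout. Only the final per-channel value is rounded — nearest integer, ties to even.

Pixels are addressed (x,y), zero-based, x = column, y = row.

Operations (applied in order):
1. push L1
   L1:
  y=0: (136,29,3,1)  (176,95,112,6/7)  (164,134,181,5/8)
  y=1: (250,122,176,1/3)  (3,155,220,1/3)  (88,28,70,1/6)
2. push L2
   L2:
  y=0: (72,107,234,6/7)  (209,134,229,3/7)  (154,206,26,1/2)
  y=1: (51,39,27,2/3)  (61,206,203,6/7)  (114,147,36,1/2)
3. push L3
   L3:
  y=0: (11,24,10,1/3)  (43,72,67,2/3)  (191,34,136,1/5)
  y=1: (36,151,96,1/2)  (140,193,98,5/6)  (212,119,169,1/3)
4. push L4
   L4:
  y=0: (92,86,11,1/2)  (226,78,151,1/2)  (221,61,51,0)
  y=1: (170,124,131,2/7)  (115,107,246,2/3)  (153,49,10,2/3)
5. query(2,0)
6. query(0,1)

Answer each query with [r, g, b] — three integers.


at x=2,y=0 over L1,L2,L3,L4:
after L1 α=5/8: [205/2, 335/4, 905/8]
after L2 α=1/2: [513/4, 1159/8, 1113/16]
after L3 α=1/5: [704/5, 1227/10, 1657/20]
after L4 α=0: [704/5, 1227/10, 1657/20]
→ [141, 123, 83]

(0,1) stack=L1,L2,L3,L4; from [0,0,0]:
+L1 (α=1/3) → [250/3, 122/3, 176/3]
+L2 (α=2/3) → [556/9, 356/9, 338/9]
+L3 (α=1/2) → [440/9, 1715/18, 601/9]
+L4 (α=2/7) → [5260/63, 13039/126, 5363/63]
→ [83, 103, 85]


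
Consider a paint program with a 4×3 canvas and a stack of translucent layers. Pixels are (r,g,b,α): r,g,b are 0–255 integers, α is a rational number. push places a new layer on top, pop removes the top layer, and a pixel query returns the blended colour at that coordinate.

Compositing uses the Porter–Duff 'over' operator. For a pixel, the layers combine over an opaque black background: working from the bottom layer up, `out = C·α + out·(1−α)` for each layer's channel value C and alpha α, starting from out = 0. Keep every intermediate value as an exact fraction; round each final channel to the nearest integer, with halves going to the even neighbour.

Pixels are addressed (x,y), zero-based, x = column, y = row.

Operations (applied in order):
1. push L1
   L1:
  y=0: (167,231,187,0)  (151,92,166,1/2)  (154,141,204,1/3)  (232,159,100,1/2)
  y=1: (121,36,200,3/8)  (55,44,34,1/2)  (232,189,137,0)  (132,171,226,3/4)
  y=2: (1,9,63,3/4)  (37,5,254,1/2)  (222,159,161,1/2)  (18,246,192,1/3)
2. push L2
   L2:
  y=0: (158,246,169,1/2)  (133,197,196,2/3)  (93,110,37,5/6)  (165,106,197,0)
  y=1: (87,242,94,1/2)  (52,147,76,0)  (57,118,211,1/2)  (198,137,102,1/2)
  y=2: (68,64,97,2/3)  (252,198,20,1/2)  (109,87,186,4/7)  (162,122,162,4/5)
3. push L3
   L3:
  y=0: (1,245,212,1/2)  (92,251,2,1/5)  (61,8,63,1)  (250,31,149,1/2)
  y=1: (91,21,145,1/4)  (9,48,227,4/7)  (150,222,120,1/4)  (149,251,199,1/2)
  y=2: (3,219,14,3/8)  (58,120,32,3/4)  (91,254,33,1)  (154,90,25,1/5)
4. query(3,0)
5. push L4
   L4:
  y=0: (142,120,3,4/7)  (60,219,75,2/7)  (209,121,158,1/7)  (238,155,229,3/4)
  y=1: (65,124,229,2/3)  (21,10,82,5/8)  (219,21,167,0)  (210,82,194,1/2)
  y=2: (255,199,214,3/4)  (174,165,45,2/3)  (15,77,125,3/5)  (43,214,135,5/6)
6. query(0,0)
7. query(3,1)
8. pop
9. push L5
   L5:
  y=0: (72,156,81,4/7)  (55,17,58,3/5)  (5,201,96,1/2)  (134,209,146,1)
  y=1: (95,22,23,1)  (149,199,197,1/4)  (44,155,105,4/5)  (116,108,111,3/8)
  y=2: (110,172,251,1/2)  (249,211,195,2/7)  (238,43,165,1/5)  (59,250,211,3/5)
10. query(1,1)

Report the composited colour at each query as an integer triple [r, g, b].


query (3,0) [L1,L2,L3] — begin 0,0,0
+L1 (α=1/2) → [116, 159/2, 50]
+L2 (α=0) → [116, 159/2, 50]
+L3 (α=1/2) → [183, 221/4, 199/2]
= [183, 55, 100]

query (0,0) [L1,L2,L3,L4] — begin 0,0,0
+L1 (α=0) → [0, 0, 0]
+L2 (α=1/2) → [79, 123, 169/2]
+L3 (α=1/2) → [40, 184, 593/4]
+L4 (α=4/7) → [688/7, 1032/7, 261/4]
→ [98, 147, 65]

at x=3,y=1 over L1,L2,L3,L4:
L1 α=3/4: [99, 513/4, 339/2]
L2 α=1/2: [297/2, 1061/8, 543/4]
L3 α=1/2: [595/4, 3069/16, 1339/8]
L4 α=1/2: [1435/8, 4381/32, 2891/16]
= [179, 137, 181]

(1,1) stack=L1,L2,L3,L5; from [0,0,0]:
+L1 (α=1/2) → [55/2, 22, 17]
+L2 (α=0) → [55/2, 22, 17]
+L3 (α=4/7) → [237/14, 258/7, 137]
+L5 (α=1/4) → [2797/56, 2167/28, 152]
→ [50, 77, 152]


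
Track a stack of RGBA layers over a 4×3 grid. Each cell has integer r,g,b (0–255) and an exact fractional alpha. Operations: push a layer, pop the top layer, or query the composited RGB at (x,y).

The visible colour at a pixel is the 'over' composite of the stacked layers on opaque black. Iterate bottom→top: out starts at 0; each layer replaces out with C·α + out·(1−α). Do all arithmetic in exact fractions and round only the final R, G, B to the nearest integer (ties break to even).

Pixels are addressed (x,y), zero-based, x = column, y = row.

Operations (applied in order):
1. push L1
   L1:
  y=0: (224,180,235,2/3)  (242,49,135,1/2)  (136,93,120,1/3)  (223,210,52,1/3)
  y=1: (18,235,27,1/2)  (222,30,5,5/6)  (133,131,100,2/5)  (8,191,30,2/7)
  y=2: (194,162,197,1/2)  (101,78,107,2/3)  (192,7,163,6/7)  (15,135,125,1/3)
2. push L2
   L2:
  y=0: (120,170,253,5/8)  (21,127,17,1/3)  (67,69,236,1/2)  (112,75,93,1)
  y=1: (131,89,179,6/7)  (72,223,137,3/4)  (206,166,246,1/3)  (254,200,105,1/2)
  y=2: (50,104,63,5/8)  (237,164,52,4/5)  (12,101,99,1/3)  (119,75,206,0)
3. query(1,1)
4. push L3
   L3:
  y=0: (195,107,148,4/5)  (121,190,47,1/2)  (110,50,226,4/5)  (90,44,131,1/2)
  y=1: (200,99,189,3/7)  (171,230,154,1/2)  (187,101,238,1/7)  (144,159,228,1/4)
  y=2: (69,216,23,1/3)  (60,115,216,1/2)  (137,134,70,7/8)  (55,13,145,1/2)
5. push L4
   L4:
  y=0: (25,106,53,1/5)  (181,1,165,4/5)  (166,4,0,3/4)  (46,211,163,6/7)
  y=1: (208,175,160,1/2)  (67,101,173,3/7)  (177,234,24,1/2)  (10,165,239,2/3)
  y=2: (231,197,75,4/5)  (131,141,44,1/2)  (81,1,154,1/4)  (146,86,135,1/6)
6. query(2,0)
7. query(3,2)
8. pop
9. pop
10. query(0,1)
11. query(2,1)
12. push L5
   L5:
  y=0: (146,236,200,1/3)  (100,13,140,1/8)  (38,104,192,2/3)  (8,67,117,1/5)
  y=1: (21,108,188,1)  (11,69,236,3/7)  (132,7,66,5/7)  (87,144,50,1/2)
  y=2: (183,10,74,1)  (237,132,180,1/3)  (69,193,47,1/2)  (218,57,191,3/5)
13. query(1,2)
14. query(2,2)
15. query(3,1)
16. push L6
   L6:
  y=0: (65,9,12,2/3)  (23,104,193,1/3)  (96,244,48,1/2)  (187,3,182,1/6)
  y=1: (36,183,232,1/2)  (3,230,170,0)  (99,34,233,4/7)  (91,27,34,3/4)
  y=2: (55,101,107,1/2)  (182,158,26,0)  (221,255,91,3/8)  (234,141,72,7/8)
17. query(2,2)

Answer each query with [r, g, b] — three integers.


query (1,1) [L1,L2] — begin 0,0,0
after L1 α=5/6: [185, 25, 25/6]
after L2 α=3/4: [401/4, 347/2, 2491/24]
= [100, 174, 104]

query (2,0) [L1,L2,L3,L4] — begin 0,0,0
L1 α=1/3: [136/3, 31, 40]
L2 α=1/2: [337/6, 50, 138]
L3 α=4/5: [2977/30, 50, 1042/5]
L4 α=3/4: [17917/120, 31/2, 521/10]
rounded: [149, 16, 52]

query (3,2) [L1,L2,L3,L4] — begin 0,0,0
L1 α=1/3: [5, 45, 125/3]
L2 α=0: [5, 45, 125/3]
L3 α=1/2: [30, 29, 280/3]
L4 α=1/6: [148/3, 77/2, 1805/18]
= [49, 38, 100]

(0,1) stack=L1,L2; from [0,0,0]:
+L1 (α=1/2) → [9, 235/2, 27/2]
+L2 (α=6/7) → [795/7, 1303/14, 2175/14]
→ [114, 93, 155]

(2,1) stack=L1,L2; from [0,0,0]:
L1 α=2/5: [266/5, 262/5, 40]
L2 α=1/3: [1562/15, 1354/15, 326/3]
= [104, 90, 109]

at x=1,y=2 over L1,L2,L5:
+L1 (α=2/3) → [202/3, 52, 214/3]
+L2 (α=4/5) → [3046/15, 708/5, 838/15]
+L5 (α=1/3) → [9647/45, 692/5, 4376/45]
= [214, 138, 97]

at x=2,y=2 over L1,L2,L5:
after L1 α=6/7: [1152/7, 6, 978/7]
after L2 α=1/3: [796/7, 113/3, 883/7]
after L5 α=1/2: [1279/14, 346/3, 606/7]
= [91, 115, 87]

query (3,1) [L1,L2,L5] — begin 0,0,0
L1 α=2/7: [16/7, 382/7, 60/7]
L2 α=1/2: [897/7, 891/7, 795/14]
L5 α=1/2: [753/7, 1899/14, 1495/28]
= [108, 136, 53]

at x=2,y=2 over L1,L2,L5,L6:
after L1 α=6/7: [1152/7, 6, 978/7]
after L2 α=1/3: [796/7, 113/3, 883/7]
after L5 α=1/2: [1279/14, 346/3, 606/7]
after L6 α=3/8: [15677/112, 4025/24, 4941/56]
→ [140, 168, 88]


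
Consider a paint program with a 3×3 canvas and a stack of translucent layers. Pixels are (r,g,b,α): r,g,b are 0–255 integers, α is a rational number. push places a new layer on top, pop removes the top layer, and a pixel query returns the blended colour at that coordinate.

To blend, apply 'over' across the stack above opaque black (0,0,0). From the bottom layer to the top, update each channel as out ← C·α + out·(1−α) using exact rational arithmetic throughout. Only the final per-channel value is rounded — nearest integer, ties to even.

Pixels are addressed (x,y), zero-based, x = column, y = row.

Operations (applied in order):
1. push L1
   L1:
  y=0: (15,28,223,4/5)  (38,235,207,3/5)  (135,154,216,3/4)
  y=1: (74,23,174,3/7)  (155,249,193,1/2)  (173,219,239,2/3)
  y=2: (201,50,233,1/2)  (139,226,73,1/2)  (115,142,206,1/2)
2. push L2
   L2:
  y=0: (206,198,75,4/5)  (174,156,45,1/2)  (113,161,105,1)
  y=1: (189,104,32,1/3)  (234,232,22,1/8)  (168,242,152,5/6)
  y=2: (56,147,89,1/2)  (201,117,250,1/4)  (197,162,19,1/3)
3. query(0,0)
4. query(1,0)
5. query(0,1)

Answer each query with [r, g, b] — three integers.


(0,0) stack=L1,L2; from [0,0,0]:
L1 α=4/5: [12, 112/5, 892/5]
L2 α=4/5: [836/5, 4072/25, 2392/25]
rounded: [167, 163, 96]

(1,0) stack=L1,L2; from [0,0,0]:
after L1 α=3/5: [114/5, 141, 621/5]
after L2 α=1/2: [492/5, 297/2, 423/5]
rounded: [98, 148, 85]

at x=0,y=1 over L1,L2:
L1 α=3/7: [222/7, 69/7, 522/7]
L2 α=1/3: [589/7, 866/21, 1268/21]
= [84, 41, 60]


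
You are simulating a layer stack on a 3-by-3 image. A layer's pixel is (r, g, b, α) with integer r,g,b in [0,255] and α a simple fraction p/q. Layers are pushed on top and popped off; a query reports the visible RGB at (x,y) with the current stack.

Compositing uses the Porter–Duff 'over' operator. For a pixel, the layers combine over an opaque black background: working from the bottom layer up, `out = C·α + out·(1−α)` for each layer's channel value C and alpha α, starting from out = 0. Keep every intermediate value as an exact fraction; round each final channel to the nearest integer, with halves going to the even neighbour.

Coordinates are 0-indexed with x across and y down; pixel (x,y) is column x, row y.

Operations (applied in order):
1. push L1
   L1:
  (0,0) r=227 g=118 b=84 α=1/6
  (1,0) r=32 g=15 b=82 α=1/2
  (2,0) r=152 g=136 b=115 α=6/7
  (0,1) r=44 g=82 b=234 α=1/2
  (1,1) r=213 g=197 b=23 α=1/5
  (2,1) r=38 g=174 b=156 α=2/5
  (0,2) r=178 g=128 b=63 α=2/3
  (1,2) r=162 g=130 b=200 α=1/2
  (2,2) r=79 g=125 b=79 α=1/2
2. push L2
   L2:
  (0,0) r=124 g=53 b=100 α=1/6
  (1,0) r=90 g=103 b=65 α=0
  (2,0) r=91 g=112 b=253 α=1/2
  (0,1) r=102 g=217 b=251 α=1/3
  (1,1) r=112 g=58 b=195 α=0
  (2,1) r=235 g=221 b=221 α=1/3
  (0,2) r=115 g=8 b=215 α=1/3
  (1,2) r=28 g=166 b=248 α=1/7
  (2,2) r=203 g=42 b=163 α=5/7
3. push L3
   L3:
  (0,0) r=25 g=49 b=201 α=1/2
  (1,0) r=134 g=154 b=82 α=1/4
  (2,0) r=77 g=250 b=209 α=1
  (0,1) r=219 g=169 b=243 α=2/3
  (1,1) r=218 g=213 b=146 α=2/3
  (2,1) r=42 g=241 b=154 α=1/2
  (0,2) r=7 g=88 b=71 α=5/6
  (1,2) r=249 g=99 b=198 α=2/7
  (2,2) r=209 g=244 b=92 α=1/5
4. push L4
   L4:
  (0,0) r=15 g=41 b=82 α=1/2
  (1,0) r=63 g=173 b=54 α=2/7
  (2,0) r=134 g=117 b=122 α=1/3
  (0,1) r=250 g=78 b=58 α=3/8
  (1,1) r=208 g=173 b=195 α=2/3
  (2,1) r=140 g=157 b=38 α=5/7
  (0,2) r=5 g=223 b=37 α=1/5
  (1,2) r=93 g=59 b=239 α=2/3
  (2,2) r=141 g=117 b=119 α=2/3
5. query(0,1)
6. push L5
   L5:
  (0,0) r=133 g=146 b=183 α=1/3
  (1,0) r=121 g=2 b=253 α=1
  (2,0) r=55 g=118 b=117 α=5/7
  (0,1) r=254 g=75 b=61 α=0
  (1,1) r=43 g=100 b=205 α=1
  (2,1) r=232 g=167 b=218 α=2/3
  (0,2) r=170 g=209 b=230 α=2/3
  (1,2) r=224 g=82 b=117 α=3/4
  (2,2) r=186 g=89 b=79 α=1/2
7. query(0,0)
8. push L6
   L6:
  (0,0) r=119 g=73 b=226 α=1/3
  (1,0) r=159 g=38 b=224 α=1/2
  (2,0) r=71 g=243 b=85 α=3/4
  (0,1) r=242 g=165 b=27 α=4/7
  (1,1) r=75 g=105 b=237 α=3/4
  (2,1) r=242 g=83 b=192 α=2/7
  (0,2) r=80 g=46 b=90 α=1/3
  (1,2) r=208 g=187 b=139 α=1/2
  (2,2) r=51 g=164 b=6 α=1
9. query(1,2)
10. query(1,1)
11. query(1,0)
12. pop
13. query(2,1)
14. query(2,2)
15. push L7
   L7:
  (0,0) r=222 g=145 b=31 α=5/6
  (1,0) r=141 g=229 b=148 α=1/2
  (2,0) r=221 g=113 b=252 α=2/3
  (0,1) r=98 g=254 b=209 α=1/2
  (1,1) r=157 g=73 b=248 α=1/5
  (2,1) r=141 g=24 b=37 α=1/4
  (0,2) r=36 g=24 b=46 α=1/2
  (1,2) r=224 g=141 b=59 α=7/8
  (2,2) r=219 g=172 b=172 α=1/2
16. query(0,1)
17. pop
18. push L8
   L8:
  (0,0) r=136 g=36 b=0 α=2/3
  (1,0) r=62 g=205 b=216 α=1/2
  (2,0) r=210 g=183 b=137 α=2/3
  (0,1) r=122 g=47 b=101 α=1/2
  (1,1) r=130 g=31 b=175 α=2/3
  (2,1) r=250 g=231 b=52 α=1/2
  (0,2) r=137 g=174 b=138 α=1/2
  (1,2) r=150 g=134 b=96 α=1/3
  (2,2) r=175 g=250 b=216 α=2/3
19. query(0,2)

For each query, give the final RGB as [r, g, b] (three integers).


at x=0,y=1 over L1,L2,L3,L4:
+L1 (α=1/2) → [22, 41, 117]
+L2 (α=1/3) → [146/3, 299/3, 485/3]
+L3 (α=2/3) → [1460/9, 1313/9, 1943/9]
+L4 (α=3/8) → [7025/36, 8671/72, 11281/72]
→ [195, 120, 157]

query (0,0) [L1,L2,L3,L4,L5] — begin 0,0,0
L1 α=1/6: [227/6, 59/3, 14]
L2 α=1/6: [1879/36, 227/9, 85/3]
L3 α=1/2: [2779/72, 334/9, 344/3]
L4 α=1/2: [3859/144, 703/18, 295/3]
L5 α=1/3: [13435/216, 2017/27, 1139/9]
→ [62, 75, 127]

at x=1,y=2 over L1,L2,L3,L4,L5,L6:
after L1 α=1/2: [81, 65, 100]
after L2 α=1/7: [514/7, 556/7, 848/7]
after L3 α=2/7: [6056/49, 4166/49, 7012/49]
after L4 α=2/3: [15170/147, 3316/49, 30434/147]
after L5 α=3/4: [56977/294, 7685/98, 82031/588]
after L6 α=1/2: [118129/588, 26011/196, 163763/1176]
= [201, 133, 139]

at x=1,y=1 over L1,L2,L3,L4,L5,L6:
+L1 (α=1/5) → [213/5, 197/5, 23/5]
+L2 (α=0) → [213/5, 197/5, 23/5]
+L3 (α=2/3) → [2393/15, 2327/15, 1483/15]
+L4 (α=2/3) → [8633/45, 7517/45, 7333/45]
+L5 (α=1) → [43, 100, 205]
+L6 (α=3/4) → [67, 415/4, 229]
→ [67, 104, 229]

query (1,0) [L1,L2,L3,L4,L5,L6] — begin 0,0,0
after L1 α=1/2: [16, 15/2, 41]
after L2 α=0: [16, 15/2, 41]
after L3 α=1/4: [91/2, 353/8, 205/4]
after L4 α=2/7: [101/2, 4533/56, 1457/28]
after L5 α=1: [121, 2, 253]
after L6 α=1/2: [140, 20, 477/2]
= [140, 20, 238]

at x=2,y=1 over L1,L2,L3,L4,L5:
after L1 α=2/5: [76/5, 348/5, 312/5]
after L2 α=1/3: [1327/15, 1801/15, 1729/15]
after L3 α=1/2: [1957/30, 2708/15, 4039/30]
after L4 α=5/7: [12457/105, 17191/105, 6889/105]
after L5 α=2/3: [61177/315, 52261/315, 52669/315]
rounded: [194, 166, 167]

at x=2,y=2 over L1,L2,L3,L4,L5:
L1 α=1/2: [79/2, 125/2, 79/2]
L2 α=5/7: [1094/7, 335/7, 894/7]
L3 α=1/5: [5839/35, 3048/35, 844/7]
L4 α=2/3: [15709/105, 3746/35, 2510/21]
L5 α=1/2: [35239/210, 6861/70, 4169/42]
= [168, 98, 99]

(0,1) stack=L1,L2,L3,L4,L5,L7; from [0,0,0]:
+L1 (α=1/2) → [22, 41, 117]
+L2 (α=1/3) → [146/3, 299/3, 485/3]
+L3 (α=2/3) → [1460/9, 1313/9, 1943/9]
+L4 (α=3/8) → [7025/36, 8671/72, 11281/72]
+L5 (α=0) → [7025/36, 8671/72, 11281/72]
+L7 (α=1/2) → [10553/72, 26959/144, 26329/144]
= [147, 187, 183]

at x=0,y=2 over L1,L2,L3,L4,L5,L8:
L1 α=2/3: [356/3, 256/3, 42]
L2 α=1/3: [1057/9, 536/9, 299/3]
L3 α=5/6: [686/27, 2248/27, 682/9]
L4 α=1/5: [2879/135, 15013/135, 3061/45]
L5 α=2/3: [48779/405, 71443/405, 23761/135]
L8 α=1/2: [52132/405, 141913/810, 42391/270]
→ [129, 175, 157]


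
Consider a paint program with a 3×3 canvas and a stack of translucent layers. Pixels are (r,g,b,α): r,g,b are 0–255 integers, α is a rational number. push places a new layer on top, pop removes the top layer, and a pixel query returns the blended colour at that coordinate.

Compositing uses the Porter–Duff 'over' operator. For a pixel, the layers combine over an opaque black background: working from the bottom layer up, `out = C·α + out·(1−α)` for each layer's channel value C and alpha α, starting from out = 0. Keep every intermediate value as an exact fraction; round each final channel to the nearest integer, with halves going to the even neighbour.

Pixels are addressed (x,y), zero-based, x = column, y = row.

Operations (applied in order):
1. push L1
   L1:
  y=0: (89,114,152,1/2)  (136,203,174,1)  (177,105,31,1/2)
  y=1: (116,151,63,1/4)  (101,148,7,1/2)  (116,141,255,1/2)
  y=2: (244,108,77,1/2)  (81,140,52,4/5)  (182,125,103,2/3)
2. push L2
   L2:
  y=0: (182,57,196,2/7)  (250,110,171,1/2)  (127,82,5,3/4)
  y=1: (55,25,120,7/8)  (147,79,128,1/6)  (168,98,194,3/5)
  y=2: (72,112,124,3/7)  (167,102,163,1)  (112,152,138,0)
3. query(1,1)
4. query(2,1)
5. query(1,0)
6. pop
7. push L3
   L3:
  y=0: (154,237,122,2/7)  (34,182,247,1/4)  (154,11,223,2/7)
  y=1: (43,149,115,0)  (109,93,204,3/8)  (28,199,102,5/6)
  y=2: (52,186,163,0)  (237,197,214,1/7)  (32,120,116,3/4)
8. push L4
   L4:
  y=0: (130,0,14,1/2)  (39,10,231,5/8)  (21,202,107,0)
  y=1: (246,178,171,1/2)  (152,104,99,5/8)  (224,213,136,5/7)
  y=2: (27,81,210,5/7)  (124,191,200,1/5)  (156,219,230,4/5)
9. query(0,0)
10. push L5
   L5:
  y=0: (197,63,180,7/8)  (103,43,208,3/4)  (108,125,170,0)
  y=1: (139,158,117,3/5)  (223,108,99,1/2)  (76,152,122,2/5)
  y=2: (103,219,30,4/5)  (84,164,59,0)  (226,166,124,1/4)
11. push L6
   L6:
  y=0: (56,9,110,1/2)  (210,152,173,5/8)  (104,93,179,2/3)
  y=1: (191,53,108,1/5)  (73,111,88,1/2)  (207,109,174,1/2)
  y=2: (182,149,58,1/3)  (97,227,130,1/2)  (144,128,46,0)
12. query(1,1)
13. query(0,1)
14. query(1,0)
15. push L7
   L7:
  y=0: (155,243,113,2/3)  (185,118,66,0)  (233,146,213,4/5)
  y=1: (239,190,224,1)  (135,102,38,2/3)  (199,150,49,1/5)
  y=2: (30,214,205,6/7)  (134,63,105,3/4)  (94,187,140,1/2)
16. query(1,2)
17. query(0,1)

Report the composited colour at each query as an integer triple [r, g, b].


at x=1,y=1 over L1,L2:
after L1 α=1/2: [101/2, 74, 7/2]
after L2 α=1/6: [799/12, 449/6, 97/4]
= [67, 75, 24]

query (2,1) [L1,L2] — begin 0,0,0
after L1 α=1/2: [58, 141/2, 255/2]
after L2 α=3/5: [124, 87, 837/5]
rounded: [124, 87, 167]

query (1,0) [L1,L2] — begin 0,0,0
after L1 α=1: [136, 203, 174]
after L2 α=1/2: [193, 313/2, 345/2]
→ [193, 156, 172]

query (0,0) [L1,L3,L4] — begin 0,0,0
L1 α=1/2: [89/2, 57, 76]
L3 α=2/7: [1061/14, 759/7, 624/7]
L4 α=1/2: [2881/28, 759/14, 361/7]
→ [103, 54, 52]

query (1,1) [L1,L3,L4,L5,L6] — begin 0,0,0
L1 α=1/2: [101/2, 74, 7/2]
L3 α=3/8: [1159/16, 649/8, 1259/16]
L4 α=5/8: [15637/128, 6107/64, 11697/128]
L5 α=1/2: [44181/256, 13019/128, 24369/256]
L6 α=1/2: [62869/512, 27227/256, 46897/512]
rounded: [123, 106, 92]

query (0,1) [L1,L3,L4,L5,L6] — begin 0,0,0
L1 α=1/4: [29, 151/4, 63/4]
L3 α=0: [29, 151/4, 63/4]
L4 α=1/2: [275/2, 863/8, 747/8]
L5 α=3/5: [692/5, 2759/20, 2151/20]
L6 α=1/5: [3723/25, 3024/25, 2691/25]
= [149, 121, 108]

(1,0) stack=L1,L3,L4,L5,L6; from [0,0,0]:
after L1 α=1: [136, 203, 174]
after L3 α=1/4: [221/2, 791/4, 769/4]
after L4 α=5/8: [1053/16, 2573/32, 6927/32]
after L5 α=3/4: [5997/64, 6701/128, 26895/128]
after L6 α=5/8: [85191/512, 117383/1024, 191405/1024]
= [166, 115, 187]

(1,2) stack=L1,L3,L4,L5,L6,L7; from [0,0,0]:
L1 α=4/5: [324/5, 112, 208/5]
L3 α=1/7: [447/5, 869/7, 2318/35]
L4 α=1/5: [2408/25, 4813/35, 16272/175]
L5 α=0: [2408/25, 4813/35, 16272/175]
L6 α=1/2: [4833/50, 6379/35, 19511/175]
L7 α=3/4: [24933/200, 6497/70, 18659/175]
rounded: [125, 93, 107]

(0,1) stack=L1,L3,L4,L5,L6,L7; from [0,0,0]:
after L1 α=1/4: [29, 151/4, 63/4]
after L3 α=0: [29, 151/4, 63/4]
after L4 α=1/2: [275/2, 863/8, 747/8]
after L5 α=3/5: [692/5, 2759/20, 2151/20]
after L6 α=1/5: [3723/25, 3024/25, 2691/25]
after L7 α=1: [239, 190, 224]
= [239, 190, 224]


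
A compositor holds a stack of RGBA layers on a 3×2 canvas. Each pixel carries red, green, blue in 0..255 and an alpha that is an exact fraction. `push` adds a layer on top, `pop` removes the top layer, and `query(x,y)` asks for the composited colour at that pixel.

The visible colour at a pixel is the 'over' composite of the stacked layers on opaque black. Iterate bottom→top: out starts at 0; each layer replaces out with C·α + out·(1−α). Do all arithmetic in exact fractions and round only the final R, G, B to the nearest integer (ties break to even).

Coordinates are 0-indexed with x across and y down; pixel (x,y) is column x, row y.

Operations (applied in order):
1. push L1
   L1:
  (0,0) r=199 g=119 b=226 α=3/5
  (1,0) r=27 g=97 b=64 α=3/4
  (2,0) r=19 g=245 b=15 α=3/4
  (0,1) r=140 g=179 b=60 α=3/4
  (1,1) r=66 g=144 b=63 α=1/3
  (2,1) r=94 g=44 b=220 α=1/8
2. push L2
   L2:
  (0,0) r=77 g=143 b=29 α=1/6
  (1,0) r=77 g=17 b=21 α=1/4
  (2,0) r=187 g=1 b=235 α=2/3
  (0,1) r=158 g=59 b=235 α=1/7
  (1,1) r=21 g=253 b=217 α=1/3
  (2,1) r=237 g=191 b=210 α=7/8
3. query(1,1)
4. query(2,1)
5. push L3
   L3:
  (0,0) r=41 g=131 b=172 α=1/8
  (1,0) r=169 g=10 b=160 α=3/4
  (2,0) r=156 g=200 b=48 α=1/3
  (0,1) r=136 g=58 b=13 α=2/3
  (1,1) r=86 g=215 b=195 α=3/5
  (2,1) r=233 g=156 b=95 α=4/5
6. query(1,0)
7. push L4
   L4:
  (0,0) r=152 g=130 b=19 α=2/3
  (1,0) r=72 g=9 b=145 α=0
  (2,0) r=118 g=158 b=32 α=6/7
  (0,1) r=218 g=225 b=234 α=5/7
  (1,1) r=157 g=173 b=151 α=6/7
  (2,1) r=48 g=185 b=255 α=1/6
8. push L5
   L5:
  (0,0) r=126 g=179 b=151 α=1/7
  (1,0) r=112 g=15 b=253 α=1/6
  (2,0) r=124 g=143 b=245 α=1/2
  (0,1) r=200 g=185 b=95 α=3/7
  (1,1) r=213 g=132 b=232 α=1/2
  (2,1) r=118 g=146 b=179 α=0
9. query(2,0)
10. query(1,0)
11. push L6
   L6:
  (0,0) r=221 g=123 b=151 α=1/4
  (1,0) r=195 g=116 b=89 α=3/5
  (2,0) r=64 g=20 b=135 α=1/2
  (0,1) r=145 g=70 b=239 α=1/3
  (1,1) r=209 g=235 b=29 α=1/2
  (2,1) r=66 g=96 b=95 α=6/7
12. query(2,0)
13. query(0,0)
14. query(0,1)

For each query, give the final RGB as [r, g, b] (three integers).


query (1,1) [L1,L2] — begin 0,0,0
L1 α=1/3: [22, 48, 21]
L2 α=1/3: [65/3, 349/3, 259/3]
= [22, 116, 86]

(2,1) stack=L1,L2; from [0,0,0]:
L1 α=1/8: [47/4, 11/2, 55/2]
L2 α=7/8: [6683/32, 2685/16, 2995/16]
rounded: [209, 168, 187]

query (1,0) [L1,L2,L3] — begin 0,0,0
after L1 α=3/4: [81/4, 291/4, 48]
after L2 α=1/4: [551/16, 941/16, 165/4]
after L3 α=3/4: [8663/64, 1421/64, 2085/16]
rounded: [135, 22, 130]

query (2,0) [L1,L2,L3,L4,L5] — begin 0,0,0
+L1 (α=3/4) → [57/4, 735/4, 45/4]
+L2 (α=2/3) → [1553/12, 743/12, 1925/12]
+L3 (α=1/3) → [2489/18, 1943/18, 2213/18]
+L4 (α=6/7) → [15233/126, 19007/126, 5669/126]
+L5 (α=1/2) → [30857/252, 37025/252, 36539/252]
= [122, 147, 145]

(1,0) stack=L1,L2,L3,L4,L5; from [0,0,0]:
after L1 α=3/4: [81/4, 291/4, 48]
after L2 α=1/4: [551/16, 941/16, 165/4]
after L3 α=3/4: [8663/64, 1421/64, 2085/16]
after L4 α=0: [8663/64, 1421/64, 2085/16]
after L5 α=1/6: [50483/384, 8065/384, 14473/96]
= [131, 21, 151]

(2,0) stack=L1,L2,L3,L4,L5,L6; from [0,0,0]:
L1 α=3/4: [57/4, 735/4, 45/4]
L2 α=2/3: [1553/12, 743/12, 1925/12]
L3 α=1/3: [2489/18, 1943/18, 2213/18]
L4 α=6/7: [15233/126, 19007/126, 5669/126]
L5 α=1/2: [30857/252, 37025/252, 36539/252]
L6 α=1/2: [46985/504, 42065/504, 70559/504]
= [93, 83, 140]

(0,0) stack=L1,L2,L3,L4,L5,L6; from [0,0,0]:
L1 α=3/5: [597/5, 357/5, 678/5]
L2 α=1/6: [337/3, 250/3, 707/6]
L3 α=1/8: [1241/12, 2143/24, 5981/48]
L4 α=2/3: [4889/36, 8383/72, 7805/144]
L5 α=1/7: [5645/42, 10531/84, 11429/168]
L6 α=1/4: [8739/56, 13975/112, 19885/224]
→ [156, 125, 89]

query (0,1) [L1,L2,L3,L4,L5,L6] — begin 0,0,0
L1 α=3/4: [105, 537/4, 45]
L2 α=1/7: [788/7, 247/2, 505/7]
L3 α=2/3: [2692/21, 479/6, 229/7]
L4 α=5/7: [28274/147, 3854/21, 8648/49]
L5 α=3/7: [201296/1029, 27071/147, 48557/343]
L6 α=1/3: [551797/3087, 64432/441, 59697/343]
= [179, 146, 174]


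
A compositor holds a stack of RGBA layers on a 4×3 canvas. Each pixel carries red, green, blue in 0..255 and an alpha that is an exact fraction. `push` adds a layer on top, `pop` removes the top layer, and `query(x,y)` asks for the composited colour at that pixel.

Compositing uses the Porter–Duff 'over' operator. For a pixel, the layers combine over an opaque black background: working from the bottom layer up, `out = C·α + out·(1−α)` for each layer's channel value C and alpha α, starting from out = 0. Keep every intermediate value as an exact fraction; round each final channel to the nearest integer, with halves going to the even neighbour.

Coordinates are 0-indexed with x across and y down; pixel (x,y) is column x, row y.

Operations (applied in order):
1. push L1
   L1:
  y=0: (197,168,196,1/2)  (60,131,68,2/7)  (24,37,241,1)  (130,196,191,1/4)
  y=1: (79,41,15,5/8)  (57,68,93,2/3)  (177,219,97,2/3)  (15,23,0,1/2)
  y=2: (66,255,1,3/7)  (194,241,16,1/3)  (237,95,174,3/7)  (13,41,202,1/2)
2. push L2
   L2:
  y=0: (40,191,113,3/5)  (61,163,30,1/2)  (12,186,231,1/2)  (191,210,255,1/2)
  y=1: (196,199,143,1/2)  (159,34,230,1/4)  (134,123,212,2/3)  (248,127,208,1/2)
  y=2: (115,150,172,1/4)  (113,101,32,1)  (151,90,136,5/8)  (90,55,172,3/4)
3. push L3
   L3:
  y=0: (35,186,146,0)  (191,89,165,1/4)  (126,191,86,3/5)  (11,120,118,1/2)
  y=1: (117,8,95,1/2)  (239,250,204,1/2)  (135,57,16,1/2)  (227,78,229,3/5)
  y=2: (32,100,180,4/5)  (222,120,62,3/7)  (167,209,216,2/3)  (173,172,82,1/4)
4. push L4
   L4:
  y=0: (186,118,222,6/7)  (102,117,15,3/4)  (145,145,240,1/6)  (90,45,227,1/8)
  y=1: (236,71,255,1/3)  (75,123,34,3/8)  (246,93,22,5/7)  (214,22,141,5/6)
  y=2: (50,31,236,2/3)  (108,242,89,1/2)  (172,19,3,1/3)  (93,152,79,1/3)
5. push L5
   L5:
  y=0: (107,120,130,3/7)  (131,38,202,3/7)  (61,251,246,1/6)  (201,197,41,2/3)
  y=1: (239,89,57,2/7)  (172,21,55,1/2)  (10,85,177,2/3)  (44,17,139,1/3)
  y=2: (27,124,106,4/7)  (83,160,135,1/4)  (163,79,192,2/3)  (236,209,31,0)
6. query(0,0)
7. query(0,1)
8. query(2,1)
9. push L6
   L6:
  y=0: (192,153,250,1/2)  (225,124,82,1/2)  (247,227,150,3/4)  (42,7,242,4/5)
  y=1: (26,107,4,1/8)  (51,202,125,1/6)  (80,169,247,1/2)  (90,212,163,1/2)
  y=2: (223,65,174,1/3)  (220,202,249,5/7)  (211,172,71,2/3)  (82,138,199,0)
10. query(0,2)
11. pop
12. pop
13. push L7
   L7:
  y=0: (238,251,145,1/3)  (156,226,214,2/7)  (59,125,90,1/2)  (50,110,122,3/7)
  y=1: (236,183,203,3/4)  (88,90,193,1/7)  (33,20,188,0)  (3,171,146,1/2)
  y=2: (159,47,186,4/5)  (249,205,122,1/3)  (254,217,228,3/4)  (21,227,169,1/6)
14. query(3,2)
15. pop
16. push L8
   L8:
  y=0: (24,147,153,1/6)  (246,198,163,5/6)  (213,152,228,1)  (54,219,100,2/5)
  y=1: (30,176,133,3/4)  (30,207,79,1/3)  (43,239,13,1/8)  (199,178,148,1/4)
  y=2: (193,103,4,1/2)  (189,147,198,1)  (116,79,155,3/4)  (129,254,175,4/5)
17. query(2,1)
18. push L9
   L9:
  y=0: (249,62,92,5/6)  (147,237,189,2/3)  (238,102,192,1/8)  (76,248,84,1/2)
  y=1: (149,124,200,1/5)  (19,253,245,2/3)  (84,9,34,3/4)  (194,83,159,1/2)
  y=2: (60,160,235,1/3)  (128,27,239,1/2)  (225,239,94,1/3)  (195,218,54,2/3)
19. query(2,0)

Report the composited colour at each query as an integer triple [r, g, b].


(0,0) stack=L1,L2,L3,L4,L5; from [0,0,0]:
L1 α=1/2: [197/2, 84, 98]
L2 α=3/5: [317/5, 741/5, 107]
L3 α=0: [317/5, 741/5, 107]
L4 α=6/7: [5897/35, 4281/35, 1439/7]
L5 α=3/7: [34823/245, 29724/245, 8486/49]
→ [142, 121, 173]

(0,1) stack=L1,L2,L3,L4,L5; from [0,0,0]:
L1 α=5/8: [395/8, 205/8, 75/8]
L2 α=1/2: [1963/16, 1797/16, 1219/16]
L3 α=1/2: [3835/32, 1925/32, 2739/32]
L4 α=1/3: [2537/16, 3061/48, 2273/16]
L5 α=2/7: [20333/112, 3407/48, 13189/112]
rounded: [182, 71, 118]

(2,1) stack=L1,L2,L3,L4,L5; from [0,0,0]:
+L1 (α=2/3) → [118, 146, 194/3]
+L2 (α=2/3) → [386/3, 392/3, 1466/9]
+L3 (α=1/2) → [791/6, 563/6, 805/9]
+L4 (α=5/7) → [4481/21, 1958/21, 2600/63]
+L5 (α=2/3) → [4901/63, 5528/63, 24902/189]
rounded: [78, 88, 132]

query (0,2) [L1,L2,L3,L4,L5,L6] — begin 0,0,0
+L1 (α=3/7) → [198/7, 765/7, 3/7]
+L2 (α=1/4) → [1399/28, 3345/28, 1213/28]
+L3 (α=4/5) → [4983/140, 2909/28, 21373/140]
+L4 (α=2/3) → [18983/420, 4645/84, 29151/140]
+L5 (α=4/7) → [34103/980, 18533/196, 146813/980]
+L6 (α=1/3) → [47791/490, 8301/98, 232073/1470]
→ [98, 85, 158]

query (3,2) [L1,L2,L3,L4,L7] — begin 0,0,0
+L1 (α=1/2) → [13/2, 41/2, 101]
+L2 (α=3/4) → [553/8, 371/8, 617/4]
+L3 (α=1/4) → [3043/32, 2489/32, 2179/16]
+L4 (α=1/3) → [4531/48, 4921/48, 937/8]
+L7 (α=1/6) → [23663/288, 35501/288, 6037/48]
rounded: [82, 123, 126]

query (2,1) [L1,L2,L3,L4,L8] — begin 0,0,0
after L1 α=2/3: [118, 146, 194/3]
after L2 α=2/3: [386/3, 392/3, 1466/9]
after L3 α=1/2: [791/6, 563/6, 805/9]
after L4 α=5/7: [4481/21, 1958/21, 2600/63]
after L8 α=1/8: [2305/12, 2675/24, 2717/72]
= [192, 111, 38]

at x=2,y=0 over L1,L2,L3,L4,L8,L9:
after L1 α=1: [24, 37, 241]
after L2 α=1/2: [18, 223/2, 236]
after L3 α=3/5: [414/5, 796/5, 146]
after L4 α=1/6: [559/6, 941/6, 485/3]
after L8 α=1: [213, 152, 228]
after L9 α=1/8: [1729/8, 583/4, 447/2]
= [216, 146, 224]


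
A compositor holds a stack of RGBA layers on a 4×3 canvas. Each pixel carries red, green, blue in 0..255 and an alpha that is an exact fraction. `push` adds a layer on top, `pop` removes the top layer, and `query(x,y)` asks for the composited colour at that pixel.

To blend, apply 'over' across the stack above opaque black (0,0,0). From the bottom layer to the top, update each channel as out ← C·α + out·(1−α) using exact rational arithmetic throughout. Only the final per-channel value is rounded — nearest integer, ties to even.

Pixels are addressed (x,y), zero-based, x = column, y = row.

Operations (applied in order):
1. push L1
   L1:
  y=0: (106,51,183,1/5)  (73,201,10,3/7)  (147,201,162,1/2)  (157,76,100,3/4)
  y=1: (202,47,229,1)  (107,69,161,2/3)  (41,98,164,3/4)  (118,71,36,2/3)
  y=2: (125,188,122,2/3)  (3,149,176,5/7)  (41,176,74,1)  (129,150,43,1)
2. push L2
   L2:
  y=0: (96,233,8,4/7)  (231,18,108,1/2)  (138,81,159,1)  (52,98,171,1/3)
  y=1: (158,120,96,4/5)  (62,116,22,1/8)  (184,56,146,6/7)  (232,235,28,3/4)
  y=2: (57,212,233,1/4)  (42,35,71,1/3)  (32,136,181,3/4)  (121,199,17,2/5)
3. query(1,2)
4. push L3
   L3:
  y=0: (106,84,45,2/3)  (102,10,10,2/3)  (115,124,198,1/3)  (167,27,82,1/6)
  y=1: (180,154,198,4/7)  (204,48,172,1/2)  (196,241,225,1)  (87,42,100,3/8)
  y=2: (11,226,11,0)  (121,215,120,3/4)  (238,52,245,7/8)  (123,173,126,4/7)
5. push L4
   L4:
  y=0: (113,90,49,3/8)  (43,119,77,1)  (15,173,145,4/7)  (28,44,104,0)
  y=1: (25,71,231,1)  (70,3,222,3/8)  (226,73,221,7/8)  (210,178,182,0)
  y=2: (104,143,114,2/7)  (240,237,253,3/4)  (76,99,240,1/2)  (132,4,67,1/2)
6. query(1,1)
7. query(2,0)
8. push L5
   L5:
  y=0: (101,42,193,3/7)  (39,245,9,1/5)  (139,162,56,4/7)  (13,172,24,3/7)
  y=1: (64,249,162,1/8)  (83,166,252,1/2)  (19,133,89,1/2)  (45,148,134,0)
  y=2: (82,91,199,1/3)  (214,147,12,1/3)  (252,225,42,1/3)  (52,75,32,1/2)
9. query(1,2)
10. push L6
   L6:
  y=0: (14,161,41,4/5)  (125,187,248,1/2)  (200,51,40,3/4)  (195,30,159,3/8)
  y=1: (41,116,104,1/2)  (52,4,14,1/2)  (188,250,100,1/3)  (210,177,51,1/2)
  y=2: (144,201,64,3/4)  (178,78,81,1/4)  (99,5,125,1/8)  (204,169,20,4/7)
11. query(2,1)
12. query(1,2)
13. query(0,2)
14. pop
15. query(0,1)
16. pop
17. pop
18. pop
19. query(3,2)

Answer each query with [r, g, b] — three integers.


query (1,2) [L1,L2] — begin 0,0,0
L1 α=5/7: [15/7, 745/7, 880/7]
L2 α=1/3: [108/7, 1735/21, 2257/21]
→ [15, 83, 107]

at x=1,y=1 over L1,L2,L3,L4:
after L1 α=2/3: [214/3, 46, 322/3]
after L2 α=1/8: [421/6, 219/4, 290/3]
after L3 α=1/2: [1645/12, 411/8, 403/3]
after L4 α=3/8: [10745/96, 2127/64, 4013/24]
→ [112, 33, 167]

query (2,0) [L1,L2,L3,L4] — begin 0,0,0
L1 α=1/2: [147/2, 201/2, 81]
L2 α=1: [138, 81, 159]
L3 α=1/3: [391/3, 286/3, 172]
L4 α=4/7: [451/7, 978/7, 1096/7]
= [64, 140, 157]

(1,2) stack=L1,L2,L3,L4,L5; from [0,0,0]:
+L1 (α=5/7) → [15/7, 745/7, 880/7]
+L2 (α=1/3) → [108/7, 1735/21, 2257/21]
+L3 (α=3/4) → [2649/28, 3820/21, 9817/84]
+L4 (α=3/4) → [22809/112, 18751/84, 73573/336]
+L5 (α=1/3) → [34793/168, 24925/126, 75589/504]
→ [207, 198, 150]

query (2,1) [L1,L2,L3,L4,L5,L6] — begin 0,0,0
after L1 α=3/4: [123/4, 147/2, 123]
after L2 α=6/7: [4539/28, 117/2, 999/7]
after L3 α=1: [196, 241, 225]
after L4 α=7/8: [889/4, 94, 443/2]
after L5 α=1/2: [965/8, 227/2, 621/4]
after L6 α=1/3: [1717/12, 159, 821/6]
→ [143, 159, 137]

query (1,2) [L1,L2,L3,L4,L5,L6] — begin 0,0,0
L1 α=5/7: [15/7, 745/7, 880/7]
L2 α=1/3: [108/7, 1735/21, 2257/21]
L3 α=3/4: [2649/28, 3820/21, 9817/84]
L4 α=3/4: [22809/112, 18751/84, 73573/336]
L5 α=1/3: [34793/168, 24925/126, 75589/504]
L6 α=1/4: [44761/224, 28201/168, 89197/672]
rounded: [200, 168, 133]

at x=0,y=2 over L1,L2,L3,L4,L5,L6:
L1 α=2/3: [250/3, 376/3, 244/3]
L2 α=1/4: [307/4, 147, 477/4]
L3 α=0: [307/4, 147, 477/4]
L4 α=2/7: [2367/28, 1021/7, 471/4]
L5 α=1/3: [3515/42, 893/7, 869/6]
L6 α=3/4: [21659/168, 2557/14, 2021/24]
→ [129, 183, 84]

(0,1) stack=L1,L2,L3,L4,L5; from [0,0,0]:
L1 α=1: [202, 47, 229]
L2 α=4/5: [834/5, 527/5, 613/5]
L3 α=4/7: [6102/35, 4661/35, 5799/35]
L4 α=1: [25, 71, 231]
L5 α=1/8: [239/8, 373/4, 1779/8]
rounded: [30, 93, 222]

query (3,2) [L1,L2] — begin 0,0,0
after L1 α=1: [129, 150, 43]
after L2 α=2/5: [629/5, 848/5, 163/5]
→ [126, 170, 33]


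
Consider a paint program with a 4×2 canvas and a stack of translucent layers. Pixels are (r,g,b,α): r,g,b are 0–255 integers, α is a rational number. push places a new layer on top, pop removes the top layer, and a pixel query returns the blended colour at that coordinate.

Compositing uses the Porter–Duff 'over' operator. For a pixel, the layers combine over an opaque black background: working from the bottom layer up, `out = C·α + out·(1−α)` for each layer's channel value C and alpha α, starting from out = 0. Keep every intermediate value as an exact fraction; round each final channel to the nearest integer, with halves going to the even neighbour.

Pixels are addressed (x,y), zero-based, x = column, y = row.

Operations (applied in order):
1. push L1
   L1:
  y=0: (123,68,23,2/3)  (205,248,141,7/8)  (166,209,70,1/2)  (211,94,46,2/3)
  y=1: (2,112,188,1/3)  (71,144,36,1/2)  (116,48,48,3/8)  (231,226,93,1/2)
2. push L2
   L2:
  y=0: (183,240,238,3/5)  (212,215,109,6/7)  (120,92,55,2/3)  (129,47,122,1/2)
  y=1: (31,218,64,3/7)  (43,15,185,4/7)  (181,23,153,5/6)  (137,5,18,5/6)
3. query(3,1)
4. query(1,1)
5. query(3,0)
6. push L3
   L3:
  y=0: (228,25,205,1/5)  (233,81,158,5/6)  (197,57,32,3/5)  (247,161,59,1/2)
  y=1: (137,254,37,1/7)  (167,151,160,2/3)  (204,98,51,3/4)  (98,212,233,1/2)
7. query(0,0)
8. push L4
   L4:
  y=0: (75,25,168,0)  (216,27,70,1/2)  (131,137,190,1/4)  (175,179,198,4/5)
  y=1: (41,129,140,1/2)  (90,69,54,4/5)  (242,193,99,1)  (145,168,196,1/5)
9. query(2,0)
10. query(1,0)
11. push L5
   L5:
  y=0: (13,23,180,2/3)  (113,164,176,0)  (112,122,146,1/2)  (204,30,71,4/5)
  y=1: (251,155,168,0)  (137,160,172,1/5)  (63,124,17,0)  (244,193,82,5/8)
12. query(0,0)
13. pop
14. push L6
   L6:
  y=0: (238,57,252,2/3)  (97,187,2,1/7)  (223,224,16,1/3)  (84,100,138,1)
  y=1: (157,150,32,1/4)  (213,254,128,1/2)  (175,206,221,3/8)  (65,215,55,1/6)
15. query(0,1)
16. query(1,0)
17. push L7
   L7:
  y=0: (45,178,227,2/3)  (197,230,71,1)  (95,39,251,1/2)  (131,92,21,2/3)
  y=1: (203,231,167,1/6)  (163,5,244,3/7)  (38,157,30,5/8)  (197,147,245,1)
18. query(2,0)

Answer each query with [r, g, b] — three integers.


at x=3,y=1 over L1,L2:
+L1 (α=1/2) → [231/2, 113, 93/2]
+L2 (α=5/6) → [1601/12, 23, 91/4]
= [133, 23, 23]

query (1,1) [L1,L2] — begin 0,0,0
L1 α=1/2: [71/2, 72, 18]
L2 α=4/7: [557/14, 276/7, 794/7]
rounded: [40, 39, 113]

(3,0) stack=L1,L2; from [0,0,0]:
after L1 α=2/3: [422/3, 188/3, 92/3]
after L2 α=1/2: [809/6, 329/6, 229/3]
= [135, 55, 76]

at x=0,y=0 over L1,L2,L3:
L1 α=2/3: [82, 136/3, 46/3]
L2 α=3/5: [713/5, 2432/15, 2234/15]
L3 α=1/5: [3992/25, 10103/75, 12011/75]
rounded: [160, 135, 160]

query (2,0) [L1,L2,L3,L4] — begin 0,0,0
L1 α=1/2: [83, 209/2, 35]
L2 α=2/3: [323/3, 577/6, 145/3]
L3 α=3/5: [2419/15, 218/3, 578/15]
L4 α=1/4: [1537/10, 355/4, 382/5]
rounded: [154, 89, 76]

(1,0) stack=L1,L2,L3,L4; from [0,0,0]:
+L1 (α=7/8) → [1435/8, 217, 987/8]
+L2 (α=6/7) → [11611/56, 1507/7, 6219/56]
+L3 (α=5/6) → [25617/112, 2171/21, 50459/336]
+L4 (α=1/2) → [49809/224, 1369/21, 73979/672]
= [222, 65, 110]

at x=0,y=0 over L1,L2,L3,L4,L5:
+L1 (α=2/3) → [82, 136/3, 46/3]
+L2 (α=3/5) → [713/5, 2432/15, 2234/15]
+L3 (α=1/5) → [3992/25, 10103/75, 12011/75]
+L4 (α=0) → [3992/25, 10103/75, 12011/75]
+L5 (α=2/3) → [4642/75, 13553/225, 39011/225]
→ [62, 60, 173]

query (0,1) [L1,L2,L3,L4,L6] — begin 0,0,0
L1 α=1/3: [2/3, 112/3, 188/3]
L2 α=3/7: [41/3, 2410/21, 1328/21]
L3 α=1/7: [219/7, 6598/49, 2915/49]
L4 α=1/2: [253/7, 12919/98, 9775/98]
L6 α=1/4: [929/14, 53457/392, 32461/392]
= [66, 136, 83]

(1,0) stack=L1,L2,L3,L4,L6; from [0,0,0]:
+L1 (α=7/8) → [1435/8, 217, 987/8]
+L2 (α=6/7) → [11611/56, 1507/7, 6219/56]
+L3 (α=5/6) → [25617/112, 2171/21, 50459/336]
+L4 (α=1/2) → [49809/224, 1369/21, 73979/672]
+L6 (α=1/7) → [160291/784, 4047/49, 74203/784]
→ [204, 83, 95]

at x=2,y=0 over L1,L2,L3,L4,L6,L7:
after L1 α=1/2: [83, 209/2, 35]
after L2 α=2/3: [323/3, 577/6, 145/3]
after L3 α=3/5: [2419/15, 218/3, 578/15]
after L4 α=1/4: [1537/10, 355/4, 382/5]
after L6 α=1/3: [884/5, 803/6, 844/15]
after L7 α=1/2: [1359/10, 1037/12, 4609/30]
rounded: [136, 86, 154]


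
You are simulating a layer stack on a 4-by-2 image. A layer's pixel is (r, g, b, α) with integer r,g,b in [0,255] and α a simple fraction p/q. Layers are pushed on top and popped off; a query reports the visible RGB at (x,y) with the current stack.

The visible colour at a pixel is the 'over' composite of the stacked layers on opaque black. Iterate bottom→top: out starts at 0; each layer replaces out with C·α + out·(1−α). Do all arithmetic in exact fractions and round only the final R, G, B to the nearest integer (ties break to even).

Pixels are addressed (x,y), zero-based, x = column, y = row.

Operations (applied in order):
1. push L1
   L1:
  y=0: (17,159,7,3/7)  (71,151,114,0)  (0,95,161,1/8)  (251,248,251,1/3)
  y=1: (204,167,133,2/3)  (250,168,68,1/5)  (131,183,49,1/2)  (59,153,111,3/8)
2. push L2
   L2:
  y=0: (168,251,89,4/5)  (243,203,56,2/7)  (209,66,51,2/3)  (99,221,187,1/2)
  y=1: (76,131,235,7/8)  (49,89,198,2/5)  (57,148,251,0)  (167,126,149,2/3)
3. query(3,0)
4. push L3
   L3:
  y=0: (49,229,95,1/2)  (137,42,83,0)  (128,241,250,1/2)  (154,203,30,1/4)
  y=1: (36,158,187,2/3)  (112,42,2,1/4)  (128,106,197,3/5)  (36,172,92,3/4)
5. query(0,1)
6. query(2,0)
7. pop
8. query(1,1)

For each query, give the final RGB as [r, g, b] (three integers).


query (3,0) [L1,L2] — begin 0,0,0
L1 α=1/3: [251/3, 248/3, 251/3]
L2 α=1/2: [274/3, 911/6, 406/3]
= [91, 152, 135]

(0,1) stack=L1,L2,L3; from [0,0,0]:
+L1 (α=2/3) → [136, 334/3, 266/3]
+L2 (α=7/8) → [167/2, 3085/24, 5201/24]
+L3 (α=2/3) → [311/6, 10669/72, 14177/72]
rounded: [52, 148, 197]

at x=2,y=0 over L1,L2,L3:
L1 α=1/8: [0, 95/8, 161/8]
L2 α=2/3: [418/3, 1151/24, 977/24]
L3 α=1/2: [401/3, 6935/48, 6977/48]
= [134, 144, 145]

query (1,1) [L1,L2] — begin 0,0,0
L1 α=1/5: [50, 168/5, 68/5]
L2 α=2/5: [248/5, 1394/25, 2184/25]
rounded: [50, 56, 87]


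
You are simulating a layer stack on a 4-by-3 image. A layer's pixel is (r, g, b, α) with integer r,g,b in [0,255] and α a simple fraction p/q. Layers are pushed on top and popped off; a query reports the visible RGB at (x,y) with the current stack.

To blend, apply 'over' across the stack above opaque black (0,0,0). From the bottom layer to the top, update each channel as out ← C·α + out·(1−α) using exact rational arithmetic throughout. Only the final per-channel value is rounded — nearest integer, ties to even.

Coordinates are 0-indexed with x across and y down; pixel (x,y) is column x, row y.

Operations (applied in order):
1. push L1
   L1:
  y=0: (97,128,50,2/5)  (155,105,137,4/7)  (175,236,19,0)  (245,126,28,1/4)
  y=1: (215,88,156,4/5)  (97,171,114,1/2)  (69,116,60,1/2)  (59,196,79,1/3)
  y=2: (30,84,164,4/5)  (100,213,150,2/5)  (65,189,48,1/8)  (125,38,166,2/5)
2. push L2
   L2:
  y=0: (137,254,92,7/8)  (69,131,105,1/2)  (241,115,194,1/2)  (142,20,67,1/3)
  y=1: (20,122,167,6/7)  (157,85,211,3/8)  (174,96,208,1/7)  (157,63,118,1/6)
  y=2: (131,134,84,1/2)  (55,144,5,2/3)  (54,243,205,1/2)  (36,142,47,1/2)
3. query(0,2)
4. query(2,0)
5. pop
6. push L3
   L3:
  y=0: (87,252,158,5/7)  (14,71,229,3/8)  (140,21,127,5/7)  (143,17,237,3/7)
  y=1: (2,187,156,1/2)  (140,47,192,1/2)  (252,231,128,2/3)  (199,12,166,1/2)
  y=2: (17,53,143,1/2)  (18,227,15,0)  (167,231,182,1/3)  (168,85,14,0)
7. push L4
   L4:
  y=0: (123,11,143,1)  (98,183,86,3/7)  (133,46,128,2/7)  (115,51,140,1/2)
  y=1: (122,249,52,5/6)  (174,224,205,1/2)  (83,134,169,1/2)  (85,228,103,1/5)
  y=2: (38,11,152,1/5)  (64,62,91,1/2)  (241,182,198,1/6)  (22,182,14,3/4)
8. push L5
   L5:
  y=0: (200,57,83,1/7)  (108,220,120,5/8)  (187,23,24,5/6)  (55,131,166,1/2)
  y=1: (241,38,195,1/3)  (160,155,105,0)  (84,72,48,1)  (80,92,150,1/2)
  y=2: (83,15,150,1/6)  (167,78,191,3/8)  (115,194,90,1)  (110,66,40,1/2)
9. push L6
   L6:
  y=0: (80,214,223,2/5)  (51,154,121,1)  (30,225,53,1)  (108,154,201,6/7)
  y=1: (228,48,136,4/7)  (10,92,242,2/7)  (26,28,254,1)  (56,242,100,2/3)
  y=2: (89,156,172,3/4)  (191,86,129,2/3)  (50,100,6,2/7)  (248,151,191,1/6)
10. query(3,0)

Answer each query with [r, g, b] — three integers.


(0,2) stack=L1,L2; from [0,0,0]:
+L1 (α=4/5) → [24, 336/5, 656/5]
+L2 (α=1/2) → [155/2, 503/5, 538/5]
→ [78, 101, 108]

query (2,0) [L1,L2] — begin 0,0,0
after L1 α=0: [0, 0, 0]
after L2 α=1/2: [241/2, 115/2, 97]
rounded: [120, 58, 97]

query (3,0) [L1,L3,L4,L5,L6] — begin 0,0,0
after L1 α=1/4: [245/4, 63/2, 7]
after L3 α=3/7: [674/7, 177/7, 739/7]
after L4 α=1/2: [1479/14, 267/7, 1719/14]
after L5 α=1/2: [2249/28, 592/7, 4043/28]
after L6 α=6/7: [20393/196, 7060/49, 37811/196]
rounded: [104, 144, 193]
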